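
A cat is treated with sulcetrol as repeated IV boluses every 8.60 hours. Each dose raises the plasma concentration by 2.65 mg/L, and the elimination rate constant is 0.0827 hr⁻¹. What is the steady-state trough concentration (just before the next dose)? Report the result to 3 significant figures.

2.56 mg/L

Fraction remaining after one interval: e^(−kτ) = e^(−0.08270 × 8.60) = 0.4910
R = 1 / (1 − 0.4910) = 1.965
Css,max = 2.65 × 1.965 = 5.207 mg/L
Css,min = Css,max × e^(−kτ) = 5.207 × 0.4910 ≈ 2.56 mg/L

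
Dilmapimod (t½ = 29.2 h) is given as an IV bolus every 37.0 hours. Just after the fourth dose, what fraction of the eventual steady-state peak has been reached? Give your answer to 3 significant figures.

0.970

k = ln 2 / 29.2 = 0.02374 h⁻¹
f_n = 1 − e^(−nkτ) = 1 − e^(−4 × 0.02374 × 37.0) = 1 − e^(−3.513) = 1 − 0.02980 ≈ 0.970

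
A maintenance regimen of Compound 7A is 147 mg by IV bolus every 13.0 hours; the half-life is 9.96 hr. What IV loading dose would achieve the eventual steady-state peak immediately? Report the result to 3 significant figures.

247 mg

k = ln 2 / 9.96 = 0.06959 hr⁻¹
Accumulation ratio R = 1 / (1 − e^(−kτ)) = 1 / (1 − e^(−0.06959×13.0)) = 1 / (1 − 0.4047) = 1.680
Loading dose = maintenance dose × R = 147 × 1.680 ≈ 247 mg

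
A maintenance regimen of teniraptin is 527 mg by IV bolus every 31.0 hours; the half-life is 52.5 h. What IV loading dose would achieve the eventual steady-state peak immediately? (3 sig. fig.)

k = ln 2 / 52.5 = 0.01320 h⁻¹
Accumulation ratio R = 1 / (1 − e^(−kτ)) = 1 / (1 − e^(−0.01320×31.0)) = 1 / (1 − 0.6641) = 2.977
Loading dose = maintenance dose × R = 527 × 2.977 ≈ 1570 mg

1570 mg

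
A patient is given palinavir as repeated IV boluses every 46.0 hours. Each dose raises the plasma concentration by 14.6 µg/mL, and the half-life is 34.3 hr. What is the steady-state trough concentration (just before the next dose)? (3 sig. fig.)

k = ln 2 / 34.3 = 0.02021 hr⁻¹
Fraction remaining after one interval: e^(−kτ) = e^(−0.02021 × 46.0) = 0.3947
R = 1 / (1 − 0.3947) = 1.652
Css,max = 14.6 × 1.652 = 24.12 µg/mL
Css,min = Css,max × e^(−kτ) = 24.12 × 0.3947 ≈ 9.52 µg/mL

9.52 µg/mL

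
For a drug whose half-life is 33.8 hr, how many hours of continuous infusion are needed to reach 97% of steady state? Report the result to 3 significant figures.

k = ln 2 / 33.8 = 0.02051 hr⁻¹
f = 1 − e^(−kt)  ⇒  t = −ln(1 − f) / k
t = −ln(1 − 0.97) / 0.02051 = 3.507 / 0.02051 ≈ 171 hours

171 hours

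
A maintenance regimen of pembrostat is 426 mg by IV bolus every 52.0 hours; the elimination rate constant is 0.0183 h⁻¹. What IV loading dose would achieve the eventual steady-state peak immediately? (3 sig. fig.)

694 mg

Accumulation ratio R = 1 / (1 − e^(−kτ)) = 1 / (1 − e^(−0.01830×52.0)) = 1 / (1 − 0.3861) = 1.629
Loading dose = maintenance dose × R = 426 × 1.629 ≈ 694 mg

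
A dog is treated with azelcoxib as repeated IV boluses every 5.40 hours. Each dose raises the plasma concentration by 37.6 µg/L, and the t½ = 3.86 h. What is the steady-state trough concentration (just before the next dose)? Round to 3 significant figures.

k = ln 2 / 3.86 = 0.1796 h⁻¹
Fraction remaining after one interval: e^(−kτ) = e^(−0.1796 × 5.40) = 0.3792
R = 1 / (1 − 0.3792) = 1.611
Css,max = 37.6 × 1.611 = 60.57 µg/L
Css,min = Css,max × e^(−kτ) = 60.57 × 0.3792 ≈ 23.0 µg/L

23.0 µg/L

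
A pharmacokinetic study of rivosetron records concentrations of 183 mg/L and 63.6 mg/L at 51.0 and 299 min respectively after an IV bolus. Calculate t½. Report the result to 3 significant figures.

163 minutes

k = ln(C₁/C₂) / (t₂ − t₁) = ln(183/63.6) / (299 − 51.0)
  = 1.057 / 248.0 = 0.004262 min⁻¹
t½ = ln 2 / k = ln 2 / 0.004262 ≈ 163 minutes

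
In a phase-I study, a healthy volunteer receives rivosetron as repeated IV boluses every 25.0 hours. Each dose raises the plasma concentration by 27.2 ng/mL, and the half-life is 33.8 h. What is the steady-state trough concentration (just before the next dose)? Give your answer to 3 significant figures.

k = ln 2 / 33.8 = 0.02051 h⁻¹
Fraction remaining after one interval: e^(−kτ) = e^(−0.02051 × 25.0) = 0.5989
R = 1 / (1 − 0.5989) = 2.493
Css,max = 27.2 × 2.493 = 67.81 ng/mL
Css,min = Css,max × e^(−kτ) = 67.81 × 0.5989 ≈ 40.6 ng/mL

40.6 ng/mL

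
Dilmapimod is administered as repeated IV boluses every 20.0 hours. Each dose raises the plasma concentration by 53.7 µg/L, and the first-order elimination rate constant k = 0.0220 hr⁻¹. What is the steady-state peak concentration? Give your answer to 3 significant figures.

Fraction remaining after one interval: e^(−kτ) = e^(−0.02200 × 20.0) = 0.6440
R = 1 / (1 − 0.6440) = 2.809
Css,max = 53.7 × 2.809 ≈ 151 µg/L

151 µg/L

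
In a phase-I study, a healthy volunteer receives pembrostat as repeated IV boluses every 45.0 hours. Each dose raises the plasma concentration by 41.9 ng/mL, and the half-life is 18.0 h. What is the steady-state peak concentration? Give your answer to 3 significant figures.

k = ln 2 / 18.0 = 0.03851 h⁻¹
Fraction remaining after one interval: e^(−kτ) = e^(−0.03851 × 45.0) = 0.1768
R = 1 / (1 − 0.1768) = 1.215
Css,max = 41.9 × 1.215 ≈ 50.9 ng/mL

50.9 ng/mL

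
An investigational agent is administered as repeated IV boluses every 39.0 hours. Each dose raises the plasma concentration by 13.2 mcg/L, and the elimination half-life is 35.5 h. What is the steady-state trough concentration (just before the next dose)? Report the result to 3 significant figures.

11.6 mcg/L

k = ln 2 / 35.5 = 0.01953 h⁻¹
Fraction remaining after one interval: e^(−kτ) = e^(−0.01953 × 39.0) = 0.4670
R = 1 / (1 − 0.4670) = 1.876
Css,max = 13.2 × 1.876 = 24.76 mcg/L
Css,min = Css,max × e^(−kτ) = 24.76 × 0.4670 ≈ 11.6 mcg/L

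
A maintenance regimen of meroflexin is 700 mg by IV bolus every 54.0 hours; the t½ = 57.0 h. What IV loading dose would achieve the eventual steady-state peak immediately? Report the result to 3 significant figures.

k = ln 2 / 57.0 = 0.01216 h⁻¹
Accumulation ratio R = 1 / (1 − e^(−kτ)) = 1 / (1 − e^(−0.01216×54.0)) = 1 / (1 − 0.5186) = 2.077
Loading dose = maintenance dose × R = 700 × 2.077 ≈ 1450 mg

1450 mg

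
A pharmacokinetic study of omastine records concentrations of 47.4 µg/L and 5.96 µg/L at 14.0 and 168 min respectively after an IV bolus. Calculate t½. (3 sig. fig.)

51.5 minutes

k = ln(C₁/C₂) / (t₂ − t₁) = ln(47.4/5.96) / (168 − 14.0)
  = 2.074 / 154.0 = 0.01346 min⁻¹
t½ = ln 2 / k = ln 2 / 0.01346 ≈ 51.5 minutes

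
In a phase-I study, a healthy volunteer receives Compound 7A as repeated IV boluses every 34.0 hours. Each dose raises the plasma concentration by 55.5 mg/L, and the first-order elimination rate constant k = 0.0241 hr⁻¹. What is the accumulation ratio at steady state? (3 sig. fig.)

Fraction remaining after one interval: e^(−kτ) = e^(−0.02410 × 34.0) = 0.4407
R = 1 / (1 − 0.4407) = 1 / 0.5593 ≈ 1.79

1.79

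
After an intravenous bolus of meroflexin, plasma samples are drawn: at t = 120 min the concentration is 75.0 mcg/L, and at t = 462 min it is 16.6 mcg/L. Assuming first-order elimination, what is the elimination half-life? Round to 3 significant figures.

k = ln(C₁/C₂) / (t₂ − t₁) = ln(75.0/16.6) / (462 − 120)
  = 1.508 / 342.0 = 0.004410 min⁻¹
t½ = ln 2 / k = ln 2 / 0.004410 ≈ 157 minutes

157 minutes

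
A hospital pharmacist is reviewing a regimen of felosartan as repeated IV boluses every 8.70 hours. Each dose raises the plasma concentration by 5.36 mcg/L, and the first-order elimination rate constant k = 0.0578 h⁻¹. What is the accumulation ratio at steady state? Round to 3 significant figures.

2.53

Fraction remaining after one interval: e^(−kτ) = e^(−0.05780 × 8.70) = 0.6048
R = 1 / (1 − 0.6048) = 1 / 0.3952 ≈ 2.53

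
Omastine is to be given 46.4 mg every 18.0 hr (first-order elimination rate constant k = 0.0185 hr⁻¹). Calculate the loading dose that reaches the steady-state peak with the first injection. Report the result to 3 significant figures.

Accumulation ratio R = 1 / (1 − e^(−kτ)) = 1 / (1 − e^(−0.01850×18.0)) = 1 / (1 − 0.7168) = 3.531
Loading dose = maintenance dose × R = 46.4 × 3.531 ≈ 164 mg

164 mg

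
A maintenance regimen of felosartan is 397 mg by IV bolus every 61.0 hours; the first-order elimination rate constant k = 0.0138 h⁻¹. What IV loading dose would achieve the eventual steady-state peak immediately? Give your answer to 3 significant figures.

698 mg

Accumulation ratio R = 1 / (1 − e^(−kτ)) = 1 / (1 − e^(−0.01380×61.0)) = 1 / (1 − 0.4309) = 1.757
Loading dose = maintenance dose × R = 397 × 1.757 ≈ 698 mg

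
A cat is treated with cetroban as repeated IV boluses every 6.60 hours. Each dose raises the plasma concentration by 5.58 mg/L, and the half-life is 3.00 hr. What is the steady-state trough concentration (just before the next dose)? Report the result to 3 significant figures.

1.55 mg/L

k = ln 2 / 3.00 = 0.2310 hr⁻¹
Fraction remaining after one interval: e^(−kτ) = e^(−0.2310 × 6.60) = 0.2176
R = 1 / (1 − 0.2176) = 1.278
Css,max = 5.58 × 1.278 = 7.132 mg/L
Css,min = Css,max × e^(−kτ) = 7.132 × 0.2176 ≈ 1.55 mg/L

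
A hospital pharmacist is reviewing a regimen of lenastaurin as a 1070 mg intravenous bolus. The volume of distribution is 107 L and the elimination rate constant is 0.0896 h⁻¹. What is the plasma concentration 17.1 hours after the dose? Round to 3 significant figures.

2.16 µg/mL

C₀ = dose / V = 1070 / 107 = 10.00 µg/mL
C(t) = C₀ e^(−kt) = 10.00 × e^(−0.08960 × 17.1) = 10.00 × e^(−1.532) = 10.00 × 0.2161 ≈ 2.16 µg/mL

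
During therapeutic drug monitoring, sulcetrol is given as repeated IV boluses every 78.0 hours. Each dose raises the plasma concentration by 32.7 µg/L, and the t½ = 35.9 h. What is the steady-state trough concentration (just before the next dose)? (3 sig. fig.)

k = ln 2 / 35.9 = 0.01931 h⁻¹
Fraction remaining after one interval: e^(−kτ) = e^(−0.01931 × 78.0) = 0.2218
R = 1 / (1 − 0.2218) = 1.285
Css,max = 32.7 × 1.285 = 42.02 µg/L
Css,min = Css,max × e^(−kτ) = 42.02 × 0.2218 ≈ 9.32 µg/L

9.32 µg/L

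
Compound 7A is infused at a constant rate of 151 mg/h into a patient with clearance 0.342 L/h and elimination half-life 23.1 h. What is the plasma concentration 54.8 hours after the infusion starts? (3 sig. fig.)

Css = rate / CL = 151 / 0.342 = 441.5 mg/L
k = ln 2 / 23.1 = 0.03001 h⁻¹
C(t) = Css (1 − e^(−kt)) = 441.5 × (1 − e^(−1.644)) = 441.5 × 0.8069 ≈ 356 mg/L

356 mg/L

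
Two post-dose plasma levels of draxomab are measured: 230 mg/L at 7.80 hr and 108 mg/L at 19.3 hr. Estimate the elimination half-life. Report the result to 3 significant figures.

k = ln(C₁/C₂) / (t₂ − t₁) = ln(230/108) / (19.3 − 7.80)
  = 0.7559 / 11.50 = 0.06573 hr⁻¹
t½ = ln 2 / k = ln 2 / 0.06573 ≈ 10.5 hours

10.5 hours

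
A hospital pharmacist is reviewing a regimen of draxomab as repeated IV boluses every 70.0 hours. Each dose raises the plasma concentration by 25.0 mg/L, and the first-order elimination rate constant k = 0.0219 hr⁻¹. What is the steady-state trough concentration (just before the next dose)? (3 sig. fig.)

Fraction remaining after one interval: e^(−kτ) = e^(−0.02190 × 70.0) = 0.2159
R = 1 / (1 − 0.2159) = 1.275
Css,max = 25.0 × 1.275 = 31.88 mg/L
Css,min = Css,max × e^(−kτ) = 31.88 × 0.2159 ≈ 6.88 mg/L

6.88 mg/L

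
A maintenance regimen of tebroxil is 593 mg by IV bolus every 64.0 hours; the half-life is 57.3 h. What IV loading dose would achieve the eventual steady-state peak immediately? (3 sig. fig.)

k = ln 2 / 57.3 = 0.01210 h⁻¹
Accumulation ratio R = 1 / (1 − e^(−kτ)) = 1 / (1 − e^(−0.01210×64.0)) = 1 / (1 − 0.4611) = 1.856
Loading dose = maintenance dose × R = 593 × 1.856 ≈ 1100 mg

1100 mg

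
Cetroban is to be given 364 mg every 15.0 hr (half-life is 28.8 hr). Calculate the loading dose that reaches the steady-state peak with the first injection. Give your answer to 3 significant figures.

1200 mg

k = ln 2 / 28.8 = 0.02407 hr⁻¹
Accumulation ratio R = 1 / (1 − e^(−kτ)) = 1 / (1 − e^(−0.02407×15.0)) = 1 / (1 − 0.6970) = 3.300
Loading dose = maintenance dose × R = 364 × 3.300 ≈ 1200 mg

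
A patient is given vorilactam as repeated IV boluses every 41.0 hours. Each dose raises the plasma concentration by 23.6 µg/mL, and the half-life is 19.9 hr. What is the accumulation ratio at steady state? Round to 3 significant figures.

1.32

k = ln 2 / 19.9 = 0.03483 hr⁻¹
Fraction remaining after one interval: e^(−kτ) = e^(−0.03483 × 41.0) = 0.2398
R = 1 / (1 − 0.2398) = 1 / 0.7602 ≈ 1.32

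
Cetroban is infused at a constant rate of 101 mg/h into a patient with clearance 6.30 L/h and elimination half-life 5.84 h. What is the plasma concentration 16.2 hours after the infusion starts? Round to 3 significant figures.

Css = rate / CL = 101 / 6.30 = 16.03 µg/mL
k = ln 2 / 5.84 = 0.1187 h⁻¹
C(t) = Css (1 − e^(−kt)) = 16.03 × (1 − e^(−1.923)) = 16.03 × 0.8538 ≈ 13.7 µg/mL

13.7 µg/mL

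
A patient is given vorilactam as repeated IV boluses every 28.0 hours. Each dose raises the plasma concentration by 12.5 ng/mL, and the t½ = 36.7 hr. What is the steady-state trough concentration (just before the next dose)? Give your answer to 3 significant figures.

k = ln 2 / 36.7 = 0.01889 hr⁻¹
Fraction remaining after one interval: e^(−kτ) = e^(−0.01889 × 28.0) = 0.5893
R = 1 / (1 − 0.5893) = 2.435
Css,max = 12.5 × 2.435 = 30.44 ng/mL
Css,min = Css,max × e^(−kτ) = 30.44 × 0.5893 ≈ 17.9 ng/mL

17.9 ng/mL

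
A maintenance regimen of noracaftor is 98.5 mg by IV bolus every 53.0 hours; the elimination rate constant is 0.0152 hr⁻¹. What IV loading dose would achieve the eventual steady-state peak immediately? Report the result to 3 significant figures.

Accumulation ratio R = 1 / (1 − e^(−kτ)) = 1 / (1 − e^(−0.01520×53.0)) = 1 / (1 − 0.4468) = 1.808
Loading dose = maintenance dose × R = 98.5 × 1.808 ≈ 178 mg

178 mg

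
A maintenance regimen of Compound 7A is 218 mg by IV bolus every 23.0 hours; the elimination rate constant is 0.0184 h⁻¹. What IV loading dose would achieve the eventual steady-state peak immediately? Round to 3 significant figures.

Accumulation ratio R = 1 / (1 − e^(−kτ)) = 1 / (1 − e^(−0.01840×23.0)) = 1 / (1 − 0.6549) = 2.898
Loading dose = maintenance dose × R = 218 × 2.898 ≈ 632 mg

632 mg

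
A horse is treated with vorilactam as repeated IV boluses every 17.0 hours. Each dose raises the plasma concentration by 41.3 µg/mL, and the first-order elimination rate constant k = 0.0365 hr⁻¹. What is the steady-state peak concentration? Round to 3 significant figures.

Fraction remaining after one interval: e^(−kτ) = e^(−0.03650 × 17.0) = 0.5377
R = 1 / (1 − 0.5377) = 2.163
Css,max = 41.3 × 2.163 ≈ 89.3 µg/mL

89.3 µg/mL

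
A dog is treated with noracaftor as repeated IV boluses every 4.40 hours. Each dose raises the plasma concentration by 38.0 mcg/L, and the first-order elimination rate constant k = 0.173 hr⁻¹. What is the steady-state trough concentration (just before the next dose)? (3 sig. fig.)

Fraction remaining after one interval: e^(−kτ) = e^(−0.1730 × 4.40) = 0.4671
R = 1 / (1 − 0.4671) = 1.877
Css,max = 38.0 × 1.877 = 71.31 mcg/L
Css,min = Css,max × e^(−kτ) = 71.31 × 0.4671 ≈ 33.3 mcg/L

33.3 mcg/L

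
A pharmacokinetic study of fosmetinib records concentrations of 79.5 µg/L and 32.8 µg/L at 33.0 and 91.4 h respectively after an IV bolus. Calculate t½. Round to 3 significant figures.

45.7 hours

k = ln(C₁/C₂) / (t₂ − t₁) = ln(79.5/32.8) / (91.4 − 33.0)
  = 0.8853 / 58.40 = 0.01516 h⁻¹
t½ = ln 2 / k = ln 2 / 0.01516 ≈ 45.7 hours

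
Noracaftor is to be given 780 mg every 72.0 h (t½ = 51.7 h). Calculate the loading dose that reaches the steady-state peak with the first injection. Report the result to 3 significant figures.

1260 mg

k = ln 2 / 51.7 = 0.01341 h⁻¹
Accumulation ratio R = 1 / (1 − e^(−kτ)) = 1 / (1 − e^(−0.01341×72.0)) = 1 / (1 − 0.3809) = 1.615
Loading dose = maintenance dose × R = 780 × 1.615 ≈ 1260 mg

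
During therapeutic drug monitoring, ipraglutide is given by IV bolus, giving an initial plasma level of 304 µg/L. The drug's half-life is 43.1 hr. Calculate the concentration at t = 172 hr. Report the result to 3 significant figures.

19.1 µg/L

k = ln 2 / 43.1 = 0.01608 hr⁻¹
C(t) = C₀ e^(−kt) = 304 × e^(−0.01608 × 172) = 304 × e^(−2.766) = 304 × 0.06290 ≈ 19.1 µg/L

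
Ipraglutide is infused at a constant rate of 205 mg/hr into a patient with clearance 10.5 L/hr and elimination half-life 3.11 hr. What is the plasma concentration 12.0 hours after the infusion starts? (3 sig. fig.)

Css = rate / CL = 205 / 10.5 = 19.52 mg/L
k = ln 2 / 3.11 = 0.2229 hr⁻¹
C(t) = Css (1 − e^(−kt)) = 19.52 × (1 − e^(−2.675)) = 19.52 × 0.9311 ≈ 18.2 mg/L

18.2 mg/L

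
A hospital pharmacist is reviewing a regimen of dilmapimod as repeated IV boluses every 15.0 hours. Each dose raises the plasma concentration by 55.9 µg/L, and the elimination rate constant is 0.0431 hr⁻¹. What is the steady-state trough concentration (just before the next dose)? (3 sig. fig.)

61.5 µg/L

Fraction remaining after one interval: e^(−kτ) = e^(−0.04310 × 15.0) = 0.5239
R = 1 / (1 − 0.5239) = 2.100
Css,max = 55.9 × 2.100 = 117.4 µg/L
Css,min = Css,max × e^(−kτ) = 117.4 × 0.5239 ≈ 61.5 µg/L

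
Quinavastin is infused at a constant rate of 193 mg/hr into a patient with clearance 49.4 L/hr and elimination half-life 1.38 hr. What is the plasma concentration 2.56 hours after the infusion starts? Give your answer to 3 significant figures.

2.83 µg/mL

Css = rate / CL = 193 / 49.4 = 3.907 µg/mL
k = ln 2 / 1.38 = 0.5023 hr⁻¹
C(t) = Css (1 − e^(−kt)) = 3.907 × (1 − e^(−1.286)) = 3.907 × 0.7236 ≈ 2.83 µg/mL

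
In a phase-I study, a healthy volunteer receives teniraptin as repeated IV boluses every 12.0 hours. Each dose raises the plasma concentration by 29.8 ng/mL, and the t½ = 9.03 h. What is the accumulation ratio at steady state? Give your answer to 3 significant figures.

1.66

k = ln 2 / 9.03 = 0.07676 h⁻¹
Fraction remaining after one interval: e^(−kτ) = e^(−0.07676 × 12.0) = 0.3981
R = 1 / (1 − 0.3981) = 1 / 0.6019 ≈ 1.66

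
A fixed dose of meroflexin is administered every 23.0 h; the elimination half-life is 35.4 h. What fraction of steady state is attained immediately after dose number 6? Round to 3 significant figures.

k = ln 2 / 35.4 = 0.01958 h⁻¹
f_n = 1 − e^(−nkτ) = 1 − e^(−6 × 0.01958 × 23.0) = 1 − e^(−2.702) = 1 − 0.06706 ≈ 0.933

0.933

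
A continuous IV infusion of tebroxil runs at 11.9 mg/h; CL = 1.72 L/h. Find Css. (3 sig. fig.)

Css = infusion rate / CL = 11.9 / 1.72 ≈ 6.92 µg/mL

6.92 µg/mL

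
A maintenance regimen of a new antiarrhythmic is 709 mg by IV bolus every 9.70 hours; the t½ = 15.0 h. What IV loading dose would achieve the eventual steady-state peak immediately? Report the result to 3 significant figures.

1960 mg

k = ln 2 / 15.0 = 0.04621 h⁻¹
Accumulation ratio R = 1 / (1 − e^(−kτ)) = 1 / (1 − e^(−0.04621×9.70)) = 1 / (1 − 0.6388) = 2.768
Loading dose = maintenance dose × R = 709 × 2.768 ≈ 1960 mg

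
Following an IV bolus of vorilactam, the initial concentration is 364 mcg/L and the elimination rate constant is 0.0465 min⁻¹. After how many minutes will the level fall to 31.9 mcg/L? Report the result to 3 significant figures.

52.4 minutes

C(t) = C₀ e^(−kt)  ⇒  t = ln(C₀/C) / k
t = ln(364/31.9) / 0.04650 = 2.435 / 0.04650 ≈ 52.4 minutes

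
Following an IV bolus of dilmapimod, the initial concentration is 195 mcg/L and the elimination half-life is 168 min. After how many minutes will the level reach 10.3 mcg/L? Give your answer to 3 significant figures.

713 minutes

k = ln 2 / 168 = 0.004126 min⁻¹
C(t) = C₀ e^(−kt)  ⇒  t = ln(C₀/C) / k
t = ln(195/10.3) / 0.004126 = 2.941 / 0.004126 ≈ 713 minutes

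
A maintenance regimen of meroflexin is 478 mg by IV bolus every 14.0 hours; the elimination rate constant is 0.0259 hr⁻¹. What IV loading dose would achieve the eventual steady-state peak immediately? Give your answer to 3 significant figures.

Accumulation ratio R = 1 / (1 − e^(−kτ)) = 1 / (1 − e^(−0.02590×14.0)) = 1 / (1 − 0.6959) = 3.288
Loading dose = maintenance dose × R = 478 × 3.288 ≈ 1570 mg

1570 mg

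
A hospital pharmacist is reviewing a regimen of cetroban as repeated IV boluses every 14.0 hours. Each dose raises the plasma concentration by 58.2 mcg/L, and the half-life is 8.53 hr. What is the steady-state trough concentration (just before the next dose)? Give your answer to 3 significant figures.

27.5 mcg/L

k = ln 2 / 8.53 = 0.08126 hr⁻¹
Fraction remaining after one interval: e^(−kτ) = e^(−0.08126 × 14.0) = 0.3206
R = 1 / (1 − 0.3206) = 1.472
Css,max = 58.2 × 1.472 = 85.66 mcg/L
Css,min = Css,max × e^(−kτ) = 85.66 × 0.3206 ≈ 27.5 mcg/L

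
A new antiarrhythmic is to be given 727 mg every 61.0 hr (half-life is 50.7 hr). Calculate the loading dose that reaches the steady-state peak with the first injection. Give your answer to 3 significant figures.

k = ln 2 / 50.7 = 0.01367 hr⁻¹
Accumulation ratio R = 1 / (1 − e^(−kτ)) = 1 / (1 − e^(−0.01367×61.0)) = 1 / (1 − 0.4343) = 1.768
Loading dose = maintenance dose × R = 727 × 1.768 ≈ 1290 mg

1290 mg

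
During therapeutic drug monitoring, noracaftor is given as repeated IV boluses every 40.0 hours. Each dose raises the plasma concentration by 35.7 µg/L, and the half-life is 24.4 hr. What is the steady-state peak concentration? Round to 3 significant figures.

52.6 µg/L

k = ln 2 / 24.4 = 0.02841 hr⁻¹
Fraction remaining after one interval: e^(−kτ) = e^(−0.02841 × 40.0) = 0.3210
R = 1 / (1 − 0.3210) = 1.473
Css,max = 35.7 × 1.473 ≈ 52.6 µg/L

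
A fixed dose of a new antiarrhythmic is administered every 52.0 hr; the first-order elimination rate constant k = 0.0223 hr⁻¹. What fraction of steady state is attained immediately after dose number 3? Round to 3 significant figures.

f_n = 1 − e^(−nkτ) = 1 − e^(−3 × 0.02230 × 52.0) = 1 − e^(−3.479) = 1 − 0.03084 ≈ 0.969

0.969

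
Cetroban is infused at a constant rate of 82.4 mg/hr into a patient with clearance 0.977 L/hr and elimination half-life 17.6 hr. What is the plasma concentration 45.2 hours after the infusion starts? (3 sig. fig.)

Css = rate / CL = 82.4 / 0.977 = 84.34 µg/mL
k = ln 2 / 17.6 = 0.03938 hr⁻¹
C(t) = Css (1 − e^(−kt)) = 84.34 × (1 − e^(−1.780)) = 84.34 × 0.8314 ≈ 70.1 µg/mL

70.1 µg/mL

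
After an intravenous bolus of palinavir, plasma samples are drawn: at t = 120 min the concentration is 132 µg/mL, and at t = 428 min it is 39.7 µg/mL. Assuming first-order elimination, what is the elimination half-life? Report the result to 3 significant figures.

178 minutes

k = ln(C₁/C₂) / (t₂ − t₁) = ln(132/39.7) / (428 − 120)
  = 1.201 / 308.0 = 0.003901 min⁻¹
t½ = ln 2 / k = ln 2 / 0.003901 ≈ 178 minutes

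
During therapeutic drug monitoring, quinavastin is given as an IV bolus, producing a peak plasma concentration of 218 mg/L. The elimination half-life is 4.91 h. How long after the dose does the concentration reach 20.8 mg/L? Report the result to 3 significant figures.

16.6 hours

k = ln 2 / 4.91 = 0.1412 h⁻¹
C(t) = C₀ e^(−kt)  ⇒  t = ln(C₀/C) / k
t = ln(218/20.8) / 0.1412 = 2.350 / 0.1412 ≈ 16.6 hours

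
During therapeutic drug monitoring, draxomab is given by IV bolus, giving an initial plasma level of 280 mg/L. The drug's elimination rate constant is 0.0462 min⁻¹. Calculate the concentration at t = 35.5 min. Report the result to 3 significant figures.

54.3 mg/L

C(t) = C₀ e^(−kt) = 280 × e^(−0.04620 × 35.5) = 280 × e^(−1.640) = 280 × 0.1940 ≈ 54.3 mg/L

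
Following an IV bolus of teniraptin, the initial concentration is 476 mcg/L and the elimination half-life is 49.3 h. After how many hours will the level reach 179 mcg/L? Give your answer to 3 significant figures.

69.6 hours

k = ln 2 / 49.3 = 0.01406 h⁻¹
C(t) = C₀ e^(−kt)  ⇒  t = ln(C₀/C) / k
t = ln(476/179) / 0.01406 = 0.9780 / 0.01406 ≈ 69.6 hours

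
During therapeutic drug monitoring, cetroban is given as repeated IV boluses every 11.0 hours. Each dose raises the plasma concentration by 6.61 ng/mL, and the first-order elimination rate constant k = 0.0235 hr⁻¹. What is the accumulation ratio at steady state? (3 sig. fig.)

4.39

Fraction remaining after one interval: e^(−kτ) = e^(−0.02350 × 11.0) = 0.7722
R = 1 / (1 − 0.7722) = 1 / 0.2278 ≈ 4.39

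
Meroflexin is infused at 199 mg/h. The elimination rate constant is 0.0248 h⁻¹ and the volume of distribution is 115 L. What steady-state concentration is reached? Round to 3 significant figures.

69.8 mg/L

CL = k · V = 0.0248 × 115 = 2.852 L/h
Css = rate / CL = 199 / 2.852 ≈ 69.8 mg/L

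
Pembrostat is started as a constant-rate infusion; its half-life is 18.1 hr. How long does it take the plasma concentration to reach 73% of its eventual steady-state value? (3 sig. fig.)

k = ln 2 / 18.1 = 0.03830 hr⁻¹
f = 1 − e^(−kt)  ⇒  t = −ln(1 − f) / k
t = −ln(1 − 0.73) / 0.03830 = 1.309 / 0.03830 ≈ 34.2 hours

34.2 hours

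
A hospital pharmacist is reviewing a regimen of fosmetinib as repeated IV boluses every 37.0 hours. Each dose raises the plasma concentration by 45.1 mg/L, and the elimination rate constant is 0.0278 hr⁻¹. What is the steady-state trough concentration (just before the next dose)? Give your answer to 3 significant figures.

25.1 mg/L

Fraction remaining after one interval: e^(−kτ) = e^(−0.02780 × 37.0) = 0.3575
R = 1 / (1 − 0.3575) = 1.556
Css,max = 45.1 × 1.556 = 70.20 mg/L
Css,min = Css,max × e^(−kτ) = 70.20 × 0.3575 ≈ 25.1 mg/L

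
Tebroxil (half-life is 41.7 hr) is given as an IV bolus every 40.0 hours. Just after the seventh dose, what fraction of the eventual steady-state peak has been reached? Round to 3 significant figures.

k = ln 2 / 41.7 = 0.01662 hr⁻¹
f_n = 1 − e^(−nkτ) = 1 − e^(−7 × 0.01662 × 40.0) = 1 − e^(−4.654) = 1 − 0.009521 ≈ 0.990

0.990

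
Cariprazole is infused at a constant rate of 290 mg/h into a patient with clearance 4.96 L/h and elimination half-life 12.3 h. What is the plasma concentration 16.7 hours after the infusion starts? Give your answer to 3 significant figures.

Css = rate / CL = 290 / 4.96 = 58.47 µg/mL
k = ln 2 / 12.3 = 0.05635 h⁻¹
C(t) = Css (1 − e^(−kt)) = 58.47 × (1 − e^(−0.9411)) = 58.47 × 0.6098 ≈ 35.7 µg/mL

35.7 µg/mL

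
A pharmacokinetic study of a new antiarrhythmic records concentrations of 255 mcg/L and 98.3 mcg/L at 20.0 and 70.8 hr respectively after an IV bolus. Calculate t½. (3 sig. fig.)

k = ln(C₁/C₂) / (t₂ − t₁) = ln(255/98.3) / (70.8 − 20.0)
  = 0.9532 / 50.80 = 0.01876 hr⁻¹
t½ = ln 2 / k = ln 2 / 0.01876 ≈ 36.9 hours

36.9 hours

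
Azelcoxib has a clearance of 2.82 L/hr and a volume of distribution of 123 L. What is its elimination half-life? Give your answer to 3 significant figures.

k = CL / V = 2.82 / 123 = 0.02293 hr⁻¹
t½ = ln 2 / k = ln 2 / 0.02293 ≈ 30.2 hours

30.2 hours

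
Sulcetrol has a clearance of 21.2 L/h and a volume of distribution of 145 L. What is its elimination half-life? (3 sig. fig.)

k = CL / V = 21.2 / 145 = 0.1462 h⁻¹
t½ = ln 2 / k = ln 2 / 0.1462 ≈ 4.74 hours

4.74 hours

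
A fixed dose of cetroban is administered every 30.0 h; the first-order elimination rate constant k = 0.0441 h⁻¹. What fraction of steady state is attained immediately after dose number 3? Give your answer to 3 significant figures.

0.981

f_n = 1 − e^(−nkτ) = 1 − e^(−3 × 0.04410 × 30.0) = 1 − e^(−3.969) = 1 − 0.01889 ≈ 0.981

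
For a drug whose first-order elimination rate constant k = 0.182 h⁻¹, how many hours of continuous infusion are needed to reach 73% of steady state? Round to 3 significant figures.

f = 1 − e^(−kt)  ⇒  t = −ln(1 − f) / k
t = −ln(1 − 0.73) / 0.1820 = 1.309 / 0.1820 ≈ 7.19 hours

7.19 hours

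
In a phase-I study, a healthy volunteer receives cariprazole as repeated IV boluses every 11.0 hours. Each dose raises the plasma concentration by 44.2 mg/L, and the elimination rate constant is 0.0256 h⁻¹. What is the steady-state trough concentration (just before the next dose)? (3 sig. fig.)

136 mg/L

Fraction remaining after one interval: e^(−kτ) = e^(−0.02560 × 11.0) = 0.7546
R = 1 / (1 − 0.7546) = 4.075
Css,max = 44.2 × 4.075 = 180.1 mg/L
Css,min = Css,max × e^(−kτ) = 180.1 × 0.7546 ≈ 136 mg/L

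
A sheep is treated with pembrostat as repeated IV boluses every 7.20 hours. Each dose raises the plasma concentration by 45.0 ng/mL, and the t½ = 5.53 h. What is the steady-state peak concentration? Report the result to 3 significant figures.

k = ln 2 / 5.53 = 0.1253 h⁻¹
Fraction remaining after one interval: e^(−kτ) = e^(−0.1253 × 7.20) = 0.4056
R = 1 / (1 − 0.4056) = 1.682
Css,max = 45.0 × 1.682 ≈ 75.7 ng/mL

75.7 ng/mL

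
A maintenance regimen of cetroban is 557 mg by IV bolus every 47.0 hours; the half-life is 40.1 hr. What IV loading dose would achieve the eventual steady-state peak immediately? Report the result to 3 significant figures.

1000 mg

k = ln 2 / 40.1 = 0.01729 hr⁻¹
Accumulation ratio R = 1 / (1 − e^(−kτ)) = 1 / (1 − e^(−0.01729×47.0)) = 1 / (1 − 0.4438) = 1.798
Loading dose = maintenance dose × R = 557 × 1.798 ≈ 1000 mg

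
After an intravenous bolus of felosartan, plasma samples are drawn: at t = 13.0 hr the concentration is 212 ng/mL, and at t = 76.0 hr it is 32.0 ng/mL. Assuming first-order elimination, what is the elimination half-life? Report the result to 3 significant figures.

k = ln(C₁/C₂) / (t₂ − t₁) = ln(212/32.0) / (76.0 − 13.0)
  = 1.891 / 63.00 = 0.03001 hr⁻¹
t½ = ln 2 / k = ln 2 / 0.03001 ≈ 23.1 hours

23.1 hours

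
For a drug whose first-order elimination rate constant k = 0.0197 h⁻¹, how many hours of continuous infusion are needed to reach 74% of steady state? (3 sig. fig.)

f = 1 − e^(−kt)  ⇒  t = −ln(1 − f) / k
t = −ln(1 − 0.74) / 0.01970 = 1.347 / 0.01970 ≈ 68.4 hours

68.4 hours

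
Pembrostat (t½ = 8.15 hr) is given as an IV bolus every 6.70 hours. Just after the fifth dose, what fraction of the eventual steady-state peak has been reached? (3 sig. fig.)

0.942

k = ln 2 / 8.15 = 0.08505 hr⁻¹
f_n = 1 − e^(−nkτ) = 1 − e^(−5 × 0.08505 × 6.70) = 1 − e^(−2.849) = 1 − 0.05789 ≈ 0.942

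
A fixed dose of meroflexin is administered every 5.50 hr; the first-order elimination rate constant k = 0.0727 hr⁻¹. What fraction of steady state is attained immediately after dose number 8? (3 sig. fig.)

f_n = 1 − e^(−nkτ) = 1 − e^(−8 × 0.07270 × 5.50) = 1 − e^(−3.199) = 1 − 0.04081 ≈ 0.959

0.959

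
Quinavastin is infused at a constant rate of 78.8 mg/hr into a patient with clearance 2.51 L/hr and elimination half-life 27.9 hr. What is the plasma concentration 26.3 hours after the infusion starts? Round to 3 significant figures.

15.1 µg/mL

Css = rate / CL = 78.8 / 2.51 = 31.39 µg/mL
k = ln 2 / 27.9 = 0.02484 hr⁻¹
C(t) = Css (1 − e^(−kt)) = 31.39 × (1 − e^(−0.6534)) = 31.39 × 0.4797 ≈ 15.1 µg/mL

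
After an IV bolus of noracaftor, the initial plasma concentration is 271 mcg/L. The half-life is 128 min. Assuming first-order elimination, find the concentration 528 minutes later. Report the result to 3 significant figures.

15.5 mcg/L

k = ln 2 / 128 = 0.005415 min⁻¹
C(t) = C₀ e^(−kt) = 271 × e^(−0.005415 × 528) = 271 × e^(−2.859) = 271 × 0.05731 ≈ 15.5 mcg/L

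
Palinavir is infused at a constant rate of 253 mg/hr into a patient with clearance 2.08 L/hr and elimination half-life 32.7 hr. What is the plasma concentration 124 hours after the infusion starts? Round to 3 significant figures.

113 mg/L

Css = rate / CL = 253 / 2.08 = 121.6 mg/L
k = ln 2 / 32.7 = 0.02120 hr⁻¹
C(t) = Css (1 − e^(−kt)) = 121.6 × (1 − e^(−2.628)) = 121.6 × 0.9278 ≈ 113 mg/L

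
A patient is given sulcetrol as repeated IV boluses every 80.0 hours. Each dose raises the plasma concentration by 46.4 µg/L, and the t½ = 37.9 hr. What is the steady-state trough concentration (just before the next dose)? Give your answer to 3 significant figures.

k = ln 2 / 37.9 = 0.01829 hr⁻¹
Fraction remaining after one interval: e^(−kτ) = e^(−0.01829 × 80.0) = 0.2315
R = 1 / (1 − 0.2315) = 1.301
Css,max = 46.4 × 1.301 = 60.38 µg/L
Css,min = Css,max × e^(−kτ) = 60.38 × 0.2315 ≈ 14.0 µg/L

14.0 µg/L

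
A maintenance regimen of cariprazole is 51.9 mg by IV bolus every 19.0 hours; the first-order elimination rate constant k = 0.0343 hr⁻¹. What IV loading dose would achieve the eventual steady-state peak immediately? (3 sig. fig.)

108 mg

Accumulation ratio R = 1 / (1 − e^(−kτ)) = 1 / (1 − e^(−0.03430×19.0)) = 1 / (1 − 0.5212) = 2.088
Loading dose = maintenance dose × R = 51.9 × 2.088 ≈ 108 mg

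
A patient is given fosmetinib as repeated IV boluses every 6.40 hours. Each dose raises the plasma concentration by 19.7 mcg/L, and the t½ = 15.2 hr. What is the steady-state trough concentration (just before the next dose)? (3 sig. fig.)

58.1 mcg/L

k = ln 2 / 15.2 = 0.04560 hr⁻¹
Fraction remaining after one interval: e^(−kτ) = e^(−0.04560 × 6.40) = 0.7469
R = 1 / (1 − 0.7469) = 3.951
Css,max = 19.7 × 3.951 = 77.83 mcg/L
Css,min = Css,max × e^(−kτ) = 77.83 × 0.7469 ≈ 58.1 mcg/L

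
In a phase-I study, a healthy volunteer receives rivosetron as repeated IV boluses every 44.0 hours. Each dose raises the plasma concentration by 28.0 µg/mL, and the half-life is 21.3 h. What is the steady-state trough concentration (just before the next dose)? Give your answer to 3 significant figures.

k = ln 2 / 21.3 = 0.03254 h⁻¹
Fraction remaining after one interval: e^(−kτ) = e^(−0.03254 × 44.0) = 0.2389
R = 1 / (1 − 0.2389) = 1.314
Css,max = 28.0 × 1.314 = 36.79 µg/mL
Css,min = Css,max × e^(−kτ) = 36.79 × 0.2389 ≈ 8.79 µg/mL

8.79 µg/mL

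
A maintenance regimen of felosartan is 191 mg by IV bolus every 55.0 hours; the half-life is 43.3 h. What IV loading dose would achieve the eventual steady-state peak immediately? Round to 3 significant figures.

k = ln 2 / 43.3 = 0.01601 h⁻¹
Accumulation ratio R = 1 / (1 − e^(−kτ)) = 1 / (1 − e^(−0.01601×55.0)) = 1 / (1 − 0.4146) = 1.708
Loading dose = maintenance dose × R = 191 × 1.708 ≈ 326 mg

326 mg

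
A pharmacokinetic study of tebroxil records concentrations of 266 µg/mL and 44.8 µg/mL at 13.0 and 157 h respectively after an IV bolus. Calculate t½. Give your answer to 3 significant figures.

k = ln(C₁/C₂) / (t₂ − t₁) = ln(266/44.8) / (157 − 13.0)
  = 1.781 / 144.0 = 0.01237 h⁻¹
t½ = ln 2 / k = ln 2 / 0.01237 ≈ 56.0 hours

56.0 hours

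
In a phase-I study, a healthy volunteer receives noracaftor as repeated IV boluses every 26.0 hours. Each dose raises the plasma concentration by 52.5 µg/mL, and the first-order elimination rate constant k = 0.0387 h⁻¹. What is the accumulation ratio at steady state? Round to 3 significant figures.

Fraction remaining after one interval: e^(−kτ) = e^(−0.03870 × 26.0) = 0.3656
R = 1 / (1 − 0.3656) = 1 / 0.6344 ≈ 1.58

1.58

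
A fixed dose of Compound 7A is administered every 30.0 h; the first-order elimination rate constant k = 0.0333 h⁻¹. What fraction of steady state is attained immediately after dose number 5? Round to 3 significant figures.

f_n = 1 − e^(−nkτ) = 1 − e^(−5 × 0.03330 × 30.0) = 1 − e^(−4.995) = 1 − 0.006772 ≈ 0.993

0.993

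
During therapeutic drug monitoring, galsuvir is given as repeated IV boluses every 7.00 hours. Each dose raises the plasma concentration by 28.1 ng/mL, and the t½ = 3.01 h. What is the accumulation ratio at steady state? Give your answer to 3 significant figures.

k = ln 2 / 3.01 = 0.2303 h⁻¹
Fraction remaining after one interval: e^(−kτ) = e^(−0.2303 × 7.00) = 0.1995
R = 1 / (1 − 0.1995) = 1 / 0.8005 ≈ 1.25

1.25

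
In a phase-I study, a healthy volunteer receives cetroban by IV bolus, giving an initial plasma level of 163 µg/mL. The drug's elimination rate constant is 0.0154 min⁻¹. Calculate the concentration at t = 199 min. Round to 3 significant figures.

C(t) = C₀ e^(−kt) = 163 × e^(−0.01540 × 199) = 163 × e^(−3.065) = 163 × 0.04667 ≈ 7.61 µg/mL

7.61 µg/mL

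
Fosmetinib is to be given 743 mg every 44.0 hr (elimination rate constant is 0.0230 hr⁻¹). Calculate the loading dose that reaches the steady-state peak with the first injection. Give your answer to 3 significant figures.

1170 mg

Accumulation ratio R = 1 / (1 − e^(−kτ)) = 1 / (1 − e^(−0.02300×44.0)) = 1 / (1 − 0.3635) = 1.571
Loading dose = maintenance dose × R = 743 × 1.571 ≈ 1170 mg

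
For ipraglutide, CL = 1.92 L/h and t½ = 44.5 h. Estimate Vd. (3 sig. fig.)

123 L

k = ln 2 / t½ = ln 2 / 44.5 = 0.01558 h⁻¹
V = CL / k = 1.92 / 0.01558 ≈ 123 L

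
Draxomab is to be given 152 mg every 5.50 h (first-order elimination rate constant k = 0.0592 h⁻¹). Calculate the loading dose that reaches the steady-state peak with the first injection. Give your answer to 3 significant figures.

547 mg

Accumulation ratio R = 1 / (1 − e^(−kτ)) = 1 / (1 − e^(−0.05920×5.50)) = 1 / (1 − 0.7221) = 3.598
Loading dose = maintenance dose × R = 152 × 3.598 ≈ 547 mg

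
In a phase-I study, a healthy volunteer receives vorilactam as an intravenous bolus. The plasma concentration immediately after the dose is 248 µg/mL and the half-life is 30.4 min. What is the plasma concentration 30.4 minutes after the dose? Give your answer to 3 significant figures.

124 µg/mL

k = ln 2 / 30.4 = 0.02280 min⁻¹
30.4 min is 1.000 half-lives, so C = 248 × (1/2)^1.000 = 248 × 0.5000 ≈ 124 µg/mL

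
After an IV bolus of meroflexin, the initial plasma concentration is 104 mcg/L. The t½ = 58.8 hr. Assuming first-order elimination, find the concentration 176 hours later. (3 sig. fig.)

k = ln 2 / 58.8 = 0.01179 hr⁻¹
176 hr is 2.993 half-lives, so C = 104 × (1/2)^2.993 = 104 × 0.1256 ≈ 13.1 mcg/L

13.1 mcg/L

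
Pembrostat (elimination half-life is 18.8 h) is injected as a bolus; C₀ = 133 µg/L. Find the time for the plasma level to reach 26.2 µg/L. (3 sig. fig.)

44.1 hours

k = ln 2 / 18.8 = 0.03687 h⁻¹
C(t) = C₀ e^(−kt)  ⇒  t = ln(C₀/C) / k
t = ln(133/26.2) / 0.03687 = 1.625 / 0.03687 ≈ 44.1 hours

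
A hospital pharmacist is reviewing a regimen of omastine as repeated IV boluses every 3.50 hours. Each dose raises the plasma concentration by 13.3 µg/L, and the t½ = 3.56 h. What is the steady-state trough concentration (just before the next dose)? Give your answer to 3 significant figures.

k = ln 2 / 3.56 = 0.1947 h⁻¹
Fraction remaining after one interval: e^(−kτ) = e^(−0.1947 × 3.50) = 0.5059
R = 1 / (1 − 0.5059) = 2.024
Css,max = 13.3 × 2.024 = 26.92 µg/L
Css,min = Css,max × e^(−kτ) = 26.92 × 0.5059 ≈ 13.6 µg/L

13.6 µg/L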